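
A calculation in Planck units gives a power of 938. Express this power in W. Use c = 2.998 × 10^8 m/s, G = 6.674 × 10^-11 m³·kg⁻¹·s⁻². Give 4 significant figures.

3.404 × 10^55 W

One Planck power: P_P = c⁵/G = 3.629 × 10^52 W.
938 × 3.629 × 10^52 W = 3.404 × 10^55 W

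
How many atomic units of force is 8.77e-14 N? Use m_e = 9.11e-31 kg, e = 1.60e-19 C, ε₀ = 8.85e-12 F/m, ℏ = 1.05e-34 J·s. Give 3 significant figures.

atomic unit of force: F_au = E_h/a₀ = m_e²e⁶/((4πε₀)³ℏ⁴) = 8.33e-8 N.
8.77e-14 / 8.33e-8 = 1.05e-6

1.05e-6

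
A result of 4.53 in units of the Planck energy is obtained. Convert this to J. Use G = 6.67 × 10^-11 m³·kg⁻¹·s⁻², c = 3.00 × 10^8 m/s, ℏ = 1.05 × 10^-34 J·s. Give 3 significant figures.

One Planck energy: E_P = √(ℏc⁵/G) = 1.96 × 10^9 J.
4.53 × 1.96 × 10^9 J = 8.86 × 10^9 J

8.86 × 10^9 J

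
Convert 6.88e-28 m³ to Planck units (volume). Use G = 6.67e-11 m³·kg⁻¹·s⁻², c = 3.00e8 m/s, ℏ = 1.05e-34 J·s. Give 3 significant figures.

1.65e77

Planck volume: V_P = (ℏG/c³)^(3/2) = 4.18e-105 m³.
6.88e-28 / 4.18e-105 = 1.65e77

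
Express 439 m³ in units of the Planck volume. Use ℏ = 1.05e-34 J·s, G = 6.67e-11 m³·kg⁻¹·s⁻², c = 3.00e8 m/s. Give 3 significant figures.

1.05e107

Planck volume: V_P = (ℏG/c³)^(3/2) = 4.18e-105 m³.
439 / 4.18e-105 = 1.05e107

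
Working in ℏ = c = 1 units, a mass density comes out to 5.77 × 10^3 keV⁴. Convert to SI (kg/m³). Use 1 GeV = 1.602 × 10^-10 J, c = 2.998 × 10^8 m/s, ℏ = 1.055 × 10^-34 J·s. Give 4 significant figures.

Mass density is [E]/(c²[L]³) = [E]⁴/(ℏ³c⁵).
1 GeV⁴ → 1/(ℏ³c⁵) × (1 GeV in J)⁴ = 2.316 × 10^20 kg/m³.
Convert the energy scale: 5.77 × 10^3 keV⁴ = 5.77 × 10^-21 GeV⁴.
Result: 5.77 × 10^-21 × 2.316 × 10^20 = 1.336 kg/m³.

1.336 kg/m³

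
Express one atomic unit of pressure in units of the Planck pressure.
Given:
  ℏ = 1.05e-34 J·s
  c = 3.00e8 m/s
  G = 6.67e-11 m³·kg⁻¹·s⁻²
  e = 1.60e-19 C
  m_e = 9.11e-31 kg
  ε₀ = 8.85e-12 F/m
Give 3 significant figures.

6.44e-101

atomic unit of pressure: P_au = E_h/a₀³ = m_e⁴e¹⁰/((4πε₀)⁵ℏ⁸) = 3.01e13 Pa
Planck pressure: p_P = c⁷/(ℏG²) = 4.68e113 Pa
ratio = 3.01e13 / 4.68e113 = 6.44e-101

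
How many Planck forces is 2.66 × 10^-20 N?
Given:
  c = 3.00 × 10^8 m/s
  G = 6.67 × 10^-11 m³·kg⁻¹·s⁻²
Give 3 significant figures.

Planck force: F_P = c⁴/G = 1.21 × 10^44 N.
2.66 × 10^-20 / 1.21 × 10^44 = 2.19 × 10^-64

2.19 × 10^-64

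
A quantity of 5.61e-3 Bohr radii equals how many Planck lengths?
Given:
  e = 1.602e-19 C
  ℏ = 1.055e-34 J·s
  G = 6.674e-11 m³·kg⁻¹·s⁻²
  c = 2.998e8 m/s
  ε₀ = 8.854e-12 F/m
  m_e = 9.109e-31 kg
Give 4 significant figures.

Bohr radius: a₀ = 4πε₀ℏ²/(m_e e²) = 5.297e-11 m
Planck length: ℓ_P = √(ℏG/c³) = 1.616e-35 m
5.61e-3 × 5.297e-11 / 1.616e-35 = 1.838e22

1.838e22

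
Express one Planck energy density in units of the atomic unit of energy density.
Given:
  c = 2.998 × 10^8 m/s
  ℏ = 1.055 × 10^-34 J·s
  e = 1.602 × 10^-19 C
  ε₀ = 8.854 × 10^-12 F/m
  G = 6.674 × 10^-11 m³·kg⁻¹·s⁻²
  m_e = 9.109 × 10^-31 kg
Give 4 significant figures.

Planck energy density: u_P = c⁷/(ℏG²) = 4.632 × 10^113 J/m³
atomic unit of energy density: u_au = E_h/a₀³ = m_e⁴e¹⁰/((4πε₀)⁵ℏ⁸) = 2.929 × 10^13 J/m³
ratio = 4.632 × 10^113 / 2.929 × 10^13 = 1.581 × 10^100

1.581 × 10^100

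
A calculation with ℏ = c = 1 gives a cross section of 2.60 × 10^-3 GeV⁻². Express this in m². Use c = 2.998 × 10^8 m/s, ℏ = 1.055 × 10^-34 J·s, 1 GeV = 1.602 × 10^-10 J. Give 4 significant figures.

1.013 × 10^-34 m²

Area is [L]² = [E]⁻²·(ℏc)²; restore (ℏc)².
1 GeV⁻² → (ℏc)² × (1 GeV in J)⁻² = 3.898 × 10^-32 m².
Result: 2.60 × 10^-3 × 3.898 × 10^-32 = 1.013 × 10^-34 m².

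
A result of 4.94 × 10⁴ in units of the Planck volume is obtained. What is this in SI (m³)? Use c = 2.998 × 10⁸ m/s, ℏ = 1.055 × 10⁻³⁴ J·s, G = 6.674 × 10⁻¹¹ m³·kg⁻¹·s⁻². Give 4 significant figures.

One Planck volume: V_P = (ℏG/c³)^(3/2) = 4.224 × 10⁻¹⁰⁵ m³.
4.94 × 10⁴ × 4.224 × 10⁻¹⁰⁵ m³ = 2.087 × 10⁻¹⁰⁰ m³

2.087 × 10⁻¹⁰⁰ m³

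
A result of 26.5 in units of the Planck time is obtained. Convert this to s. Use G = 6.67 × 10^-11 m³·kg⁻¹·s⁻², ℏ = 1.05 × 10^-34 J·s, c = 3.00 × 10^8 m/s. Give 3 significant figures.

1.42 × 10^-42 s

One Planck time: t_P = √(ℏG/c⁵) = 5.37 × 10^-44 s.
26.5 × 5.37 × 10^-44 s = 1.42 × 10^-42 s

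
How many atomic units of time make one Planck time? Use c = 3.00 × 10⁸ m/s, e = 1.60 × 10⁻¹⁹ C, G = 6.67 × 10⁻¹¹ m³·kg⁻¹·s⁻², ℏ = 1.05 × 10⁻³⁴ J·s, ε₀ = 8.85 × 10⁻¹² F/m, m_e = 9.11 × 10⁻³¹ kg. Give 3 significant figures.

2.24 × 10⁻²⁷

Planck time: t_P = √(ℏG/c⁵) = 5.37 × 10⁻⁴⁴ s
atomic unit of time: τ_au = (4πε₀)²ℏ³/(m_e e⁴) = 2.40 × 10⁻¹⁷ s
ratio = 5.37 × 10⁻⁴⁴ / 2.40 × 10⁻¹⁷ = 2.24 × 10⁻²⁷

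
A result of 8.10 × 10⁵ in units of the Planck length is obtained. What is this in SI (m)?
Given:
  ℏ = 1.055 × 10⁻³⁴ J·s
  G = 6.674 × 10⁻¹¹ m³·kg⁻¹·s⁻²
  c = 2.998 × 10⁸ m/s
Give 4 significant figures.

1.309 × 10⁻²⁹ m

One Planck length: ℓ_P = √(ℏG/c³) = 1.616 × 10⁻³⁵ m.
8.10 × 10⁵ × 1.616 × 10⁻³⁵ m = 1.309 × 10⁻²⁹ m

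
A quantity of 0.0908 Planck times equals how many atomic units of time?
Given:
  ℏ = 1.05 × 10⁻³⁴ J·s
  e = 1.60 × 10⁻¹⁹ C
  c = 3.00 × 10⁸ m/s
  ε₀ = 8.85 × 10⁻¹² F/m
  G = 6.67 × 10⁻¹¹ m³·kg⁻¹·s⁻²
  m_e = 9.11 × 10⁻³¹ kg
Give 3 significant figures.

Planck time: t_P = √(ℏG/c⁵) = 5.37 × 10⁻⁴⁴ s
atomic unit of time: τ_au = (4πε₀)²ℏ³/(m_e e⁴) = 2.40 × 10⁻¹⁷ s
0.0908 × 5.37 × 10⁻⁴⁴ / 2.40 × 10⁻¹⁷ = 2.03 × 10⁻²⁸

2.03 × 10⁻²⁸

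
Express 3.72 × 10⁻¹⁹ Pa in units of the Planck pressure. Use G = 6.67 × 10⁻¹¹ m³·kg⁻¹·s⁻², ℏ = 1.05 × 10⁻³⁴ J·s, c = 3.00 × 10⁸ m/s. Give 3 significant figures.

Planck pressure: p_P = c⁷/(ℏG²) = 4.68 × 10¹¹³ Pa.
3.72 × 10⁻¹⁹ / 4.68 × 10¹¹³ = 7.95 × 10⁻¹³³

7.95 × 10⁻¹³³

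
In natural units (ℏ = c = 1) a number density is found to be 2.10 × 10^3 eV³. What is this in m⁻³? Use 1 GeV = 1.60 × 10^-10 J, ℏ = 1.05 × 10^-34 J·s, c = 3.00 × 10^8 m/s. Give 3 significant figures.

2.75 × 10^23 m⁻³

Number density is [L]⁻³ = [E]³/(ℏc)³.
1 GeV³ → 1/(ℏc)³ × (1 GeV in J)³ = 1.31 × 10^47 m⁻³.
Convert the energy scale: 2.10 × 10^3 eV³ = 2.10 × 10^-24 GeV³.
Result: 2.10 × 10^-24 × 1.31 × 10^47 = 2.75 × 10^23 m⁻³.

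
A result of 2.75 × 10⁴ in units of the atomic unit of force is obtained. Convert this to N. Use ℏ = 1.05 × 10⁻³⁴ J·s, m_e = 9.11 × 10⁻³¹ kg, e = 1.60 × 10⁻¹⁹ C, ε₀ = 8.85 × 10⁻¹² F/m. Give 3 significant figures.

One atomic unit of force: F_au = E_h/a₀ = m_e²e⁶/((4πε₀)³ℏ⁴) = 8.33 × 10⁻⁸ N.
2.75 × 10⁴ × 8.33 × 10⁻⁸ N = 2.29 × 10⁻³ N

2.29 × 10⁻³ N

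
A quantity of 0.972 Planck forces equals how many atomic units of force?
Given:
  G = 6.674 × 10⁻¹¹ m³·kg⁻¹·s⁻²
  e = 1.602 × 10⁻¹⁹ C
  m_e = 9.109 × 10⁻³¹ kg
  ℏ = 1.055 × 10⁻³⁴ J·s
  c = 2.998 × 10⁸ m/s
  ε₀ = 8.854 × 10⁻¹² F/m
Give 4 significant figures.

Planck force: F_P = c⁴/G = 1.210 × 10⁴⁴ N
atomic unit of force: F_au = E_h/a₀ = m_e²e⁶/((4πε₀)³ℏ⁴) = 8.220 × 10⁻⁸ N
0.972 × 1.210 × 10⁴⁴ / 8.220 × 10⁻⁸ = 1.431 × 10⁵¹

1.431 × 10⁵¹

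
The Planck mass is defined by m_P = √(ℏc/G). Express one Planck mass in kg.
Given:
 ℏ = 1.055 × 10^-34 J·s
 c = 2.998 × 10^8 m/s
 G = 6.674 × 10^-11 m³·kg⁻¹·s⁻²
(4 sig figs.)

2.177 × 10^-8 kg

m_P = √(ℏc/G)
  = √(4.739 × 10^-16)
  = 2.177 × 10^-8 kg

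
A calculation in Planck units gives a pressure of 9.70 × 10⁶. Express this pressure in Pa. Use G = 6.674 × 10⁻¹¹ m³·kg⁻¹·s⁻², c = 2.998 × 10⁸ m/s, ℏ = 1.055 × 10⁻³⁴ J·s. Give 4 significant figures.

One Planck pressure: p_P = c⁷/(ℏG²) = 4.632 × 10¹¹³ Pa.
9.70 × 10⁶ × 4.632 × 10¹¹³ Pa = 4.493 × 10¹²⁰ Pa

4.493 × 10¹²⁰ Pa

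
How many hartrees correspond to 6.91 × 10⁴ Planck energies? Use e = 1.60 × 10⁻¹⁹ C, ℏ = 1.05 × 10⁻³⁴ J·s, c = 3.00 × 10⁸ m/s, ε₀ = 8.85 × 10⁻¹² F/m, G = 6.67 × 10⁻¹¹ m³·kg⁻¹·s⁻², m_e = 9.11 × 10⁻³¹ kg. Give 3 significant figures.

Planck energy: E_P = √(ℏc⁵/G) = 1.96 × 10⁹ J
hartree: E_h = m_e e⁴/(4πε₀ℏ)² = 4.38 × 10⁻¹⁸ J
6.91 × 10⁴ × 1.96 × 10⁹ / 4.38 × 10⁻¹⁸ = 3.09 × 10³¹

3.09 × 10³¹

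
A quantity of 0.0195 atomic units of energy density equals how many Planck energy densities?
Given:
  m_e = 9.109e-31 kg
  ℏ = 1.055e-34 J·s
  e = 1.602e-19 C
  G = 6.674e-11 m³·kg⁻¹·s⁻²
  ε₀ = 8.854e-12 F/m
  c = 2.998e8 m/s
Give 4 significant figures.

atomic unit of energy density: u_au = E_h/a₀³ = m_e⁴e¹⁰/((4πε₀)⁵ℏ⁸) = 2.929e13 J/m³
Planck energy density: u_P = c⁷/(ℏG²) = 4.632e113 J/m³
0.0195 × 2.929e13 / 4.632e113 = 1.233e-102

1.233e-102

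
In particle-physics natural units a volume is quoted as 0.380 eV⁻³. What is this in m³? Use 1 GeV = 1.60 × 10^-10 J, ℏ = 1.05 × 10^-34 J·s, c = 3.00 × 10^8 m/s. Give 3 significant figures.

Volume is [L]³ = [E]⁻³·(ℏc)³.
1 GeV⁻³ → (ℏc)³ × (1 GeV in J)⁻³ = 7.63 × 10^-48 m³.
Convert the energy scale: 0.380 eV⁻³ = 3.80 × 10^26 GeV⁻³.
Result: 3.80 × 10^26 × 7.63 × 10^-48 = 2.90 × 10^-21 m³.

2.90 × 10^-21 m³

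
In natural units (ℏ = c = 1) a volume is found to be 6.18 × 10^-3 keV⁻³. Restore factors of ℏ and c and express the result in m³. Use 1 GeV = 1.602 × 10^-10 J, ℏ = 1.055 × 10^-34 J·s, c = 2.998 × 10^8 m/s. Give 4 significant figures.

Volume is [L]³ = [E]⁻³·(ℏc)³.
1 GeV⁻³ → (ℏc)³ × (1 GeV in J)⁻³ = 7.696 × 10^-48 m³.
Convert the energy scale: 6.18 × 10^-3 keV⁻³ = 6.18 × 10^15 GeV⁻³.
Result: 6.18 × 10^15 × 7.696 × 10^-48 = 4.756 × 10^-32 m³.

4.756 × 10^-32 m³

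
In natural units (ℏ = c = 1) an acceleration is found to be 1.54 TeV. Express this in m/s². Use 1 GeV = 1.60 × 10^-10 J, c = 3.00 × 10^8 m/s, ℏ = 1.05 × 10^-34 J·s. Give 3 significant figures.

Acceleration is [L]/[T]² = c·[E]/ℏ.
1 GeV → c/ℏ × (1 GeV in J) = 4.57 × 10^32 m/s².
Convert the energy scale: 1.54 TeV = 1.54 × 10^3 GeV.
Result: 1.54 × 10^3 × 4.57 × 10^32 = 7.04 × 10^35 m/s².

7.04 × 10^35 m/s²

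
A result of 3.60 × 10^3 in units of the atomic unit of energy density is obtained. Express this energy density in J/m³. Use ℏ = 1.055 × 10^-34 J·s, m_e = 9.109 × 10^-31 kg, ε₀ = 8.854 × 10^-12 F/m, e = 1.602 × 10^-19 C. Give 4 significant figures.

1.054 × 10^17 J/m³

One atomic unit of energy density: u_au = E_h/a₀³ = m_e⁴e¹⁰/((4πε₀)⁵ℏ⁸) = 2.929 × 10^13 J/m³.
3.60 × 10^3 × 2.929 × 10^13 J/m³ = 1.054 × 10^17 J/m³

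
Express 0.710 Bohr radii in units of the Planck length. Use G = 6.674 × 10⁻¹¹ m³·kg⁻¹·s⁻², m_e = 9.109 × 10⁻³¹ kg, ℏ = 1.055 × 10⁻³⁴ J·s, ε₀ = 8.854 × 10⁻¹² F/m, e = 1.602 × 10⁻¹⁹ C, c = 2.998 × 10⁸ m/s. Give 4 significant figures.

Bohr radius: a₀ = 4πε₀ℏ²/(m_e e²) = 5.297 × 10⁻¹¹ m
Planck length: ℓ_P = √(ℏG/c³) = 1.616 × 10⁻³⁵ m
0.710 × 5.297 × 10⁻¹¹ / 1.616 × 10⁻³⁵ = 2.327 × 10²⁴

2.327 × 10²⁴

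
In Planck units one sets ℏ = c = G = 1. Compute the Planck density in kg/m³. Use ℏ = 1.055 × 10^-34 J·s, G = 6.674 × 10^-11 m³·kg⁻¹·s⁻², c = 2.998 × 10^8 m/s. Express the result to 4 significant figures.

5.154 × 10^96 kg/m³

ρ_P = c⁵/(ℏG²)
  = 2.422 × 10^42 / 4.699 × 10^-55
  = 5.154 × 10^96 kg/m³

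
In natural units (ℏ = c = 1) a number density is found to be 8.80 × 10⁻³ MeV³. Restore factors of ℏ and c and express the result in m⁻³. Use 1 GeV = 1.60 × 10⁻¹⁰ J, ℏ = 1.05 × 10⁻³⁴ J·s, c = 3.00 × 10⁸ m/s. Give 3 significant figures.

Number density is [L]⁻³ = [E]³/(ℏc)³.
1 GeV³ → 1/(ℏc)³ × (1 GeV in J)³ = 1.31 × 10⁴⁷ m⁻³.
Convert the energy scale: 8.80 × 10⁻³ MeV³ = 8.80 × 10⁻¹² GeV³.
Result: 8.80 × 10⁻¹² × 1.31 × 10⁴⁷ = 1.15 × 10³⁶ m⁻³.

1.15 × 10³⁶ m⁻³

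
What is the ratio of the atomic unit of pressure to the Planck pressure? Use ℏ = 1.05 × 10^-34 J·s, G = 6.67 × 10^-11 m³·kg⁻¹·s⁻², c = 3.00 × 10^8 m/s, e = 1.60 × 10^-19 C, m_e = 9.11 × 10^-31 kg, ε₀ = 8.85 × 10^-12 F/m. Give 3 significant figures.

atomic unit of pressure: P_au = E_h/a₀³ = m_e⁴e¹⁰/((4πε₀)⁵ℏ⁸) = 3.01 × 10^13 Pa
Planck pressure: p_P = c⁷/(ℏG²) = 4.68 × 10^113 Pa
ratio = 3.01 × 10^13 / 4.68 × 10^113 = 6.44 × 10^-101

6.44 × 10^-101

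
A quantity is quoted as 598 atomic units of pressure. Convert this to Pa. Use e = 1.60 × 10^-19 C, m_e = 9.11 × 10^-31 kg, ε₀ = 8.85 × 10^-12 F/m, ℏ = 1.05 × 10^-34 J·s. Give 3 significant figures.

One atomic unit of pressure: P_au = E_h/a₀³ = m_e⁴e¹⁰/((4πε₀)⁵ℏ⁸) = 3.01 × 10^13 Pa.
598 × 3.01 × 10^13 Pa = 1.80 × 10^16 Pa

1.80 × 10^16 Pa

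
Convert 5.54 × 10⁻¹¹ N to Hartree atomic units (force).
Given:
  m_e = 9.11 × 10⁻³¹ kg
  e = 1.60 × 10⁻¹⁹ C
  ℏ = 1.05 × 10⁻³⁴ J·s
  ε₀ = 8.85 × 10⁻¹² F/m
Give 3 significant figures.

6.65 × 10⁻⁴

atomic unit of force: F_au = E_h/a₀ = m_e²e⁶/((4πε₀)³ℏ⁴) = 8.33 × 10⁻⁸ N.
5.54 × 10⁻¹¹ / 8.33 × 10⁻⁸ = 6.65 × 10⁻⁴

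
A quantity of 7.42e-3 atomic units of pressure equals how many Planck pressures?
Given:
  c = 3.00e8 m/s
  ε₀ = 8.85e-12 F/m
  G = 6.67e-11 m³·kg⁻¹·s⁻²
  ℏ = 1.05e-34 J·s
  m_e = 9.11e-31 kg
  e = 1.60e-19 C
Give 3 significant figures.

atomic unit of pressure: P_au = E_h/a₀³ = m_e⁴e¹⁰/((4πε₀)⁵ℏ⁸) = 3.01e13 Pa
Planck pressure: p_P = c⁷/(ℏG²) = 4.68e113 Pa
7.42e-3 × 3.01e13 / 4.68e113 = 4.78e-103

4.78e-103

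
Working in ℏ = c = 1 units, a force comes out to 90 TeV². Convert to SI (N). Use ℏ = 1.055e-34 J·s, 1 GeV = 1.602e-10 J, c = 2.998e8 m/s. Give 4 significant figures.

Force is [E]/[L] = [E]²/(ℏc); restore (ℏc)⁻¹.
1 GeV² → 1/(ℏc) × (1 GeV in J)² = 8.114e5 N.
Convert the energy scale: 90 TeV² = 9.00e7 GeV².
Result: 9.00e7 × 8.114e5 = 7.303e13 N.

7.303e13 N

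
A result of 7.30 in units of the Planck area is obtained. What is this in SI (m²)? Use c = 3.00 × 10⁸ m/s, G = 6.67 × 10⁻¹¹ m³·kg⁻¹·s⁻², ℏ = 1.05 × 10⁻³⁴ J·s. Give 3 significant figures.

1.89 × 10⁻⁶⁹ m²

One Planck area: A_P = ℏG/c³ = 2.59 × 10⁻⁷⁰ m².
7.30 × 2.59 × 10⁻⁷⁰ m² = 1.89 × 10⁻⁶⁹ m²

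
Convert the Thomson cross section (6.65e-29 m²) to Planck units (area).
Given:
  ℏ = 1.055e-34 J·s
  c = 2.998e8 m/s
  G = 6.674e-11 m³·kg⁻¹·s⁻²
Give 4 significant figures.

Planck area: A_P = ℏG/c³ = 2.613e-70 m².
6.65e-29 / 2.613e-70 = 2.545e41

2.545e41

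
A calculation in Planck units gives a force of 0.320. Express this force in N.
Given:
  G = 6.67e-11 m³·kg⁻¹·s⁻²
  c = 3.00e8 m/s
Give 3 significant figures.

3.89e43 N

One Planck force: F_P = c⁴/G = 1.21e44 N.
0.320 × 1.21e44 N = 3.89e43 N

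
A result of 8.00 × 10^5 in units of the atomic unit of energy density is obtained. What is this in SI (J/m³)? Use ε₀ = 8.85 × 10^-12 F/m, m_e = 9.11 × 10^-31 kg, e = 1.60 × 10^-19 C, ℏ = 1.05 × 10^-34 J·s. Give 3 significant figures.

2.41 × 10^19 J/m³

One atomic unit of energy density: u_au = E_h/a₀³ = m_e⁴e¹⁰/((4πε₀)⁵ℏ⁸) = 3.01 × 10^13 J/m³.
8.00 × 10^5 × 3.01 × 10^13 J/m³ = 2.41 × 10^19 J/m³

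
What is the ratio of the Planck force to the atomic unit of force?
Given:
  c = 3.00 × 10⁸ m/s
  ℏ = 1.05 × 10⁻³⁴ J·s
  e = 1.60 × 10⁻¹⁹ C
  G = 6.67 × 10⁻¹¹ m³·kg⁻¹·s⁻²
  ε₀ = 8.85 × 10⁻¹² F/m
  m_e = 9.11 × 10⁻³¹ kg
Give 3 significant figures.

Planck force: F_P = c⁴/G = 1.21 × 10⁴⁴ N
atomic unit of force: F_au = E_h/a₀ = m_e²e⁶/((4πε₀)³ℏ⁴) = 8.33 × 10⁻⁸ N
ratio = 1.21 × 10⁴⁴ / 8.33 × 10⁻⁸ = 1.46 × 10⁵¹

1.46 × 10⁵¹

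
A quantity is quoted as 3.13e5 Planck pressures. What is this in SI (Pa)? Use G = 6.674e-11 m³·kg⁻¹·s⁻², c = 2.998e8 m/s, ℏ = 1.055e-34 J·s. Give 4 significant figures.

One Planck pressure: p_P = c⁷/(ℏG²) = 4.632e113 Pa.
3.13e5 × 4.632e113 Pa = 1.450e119 Pa

1.450e119 Pa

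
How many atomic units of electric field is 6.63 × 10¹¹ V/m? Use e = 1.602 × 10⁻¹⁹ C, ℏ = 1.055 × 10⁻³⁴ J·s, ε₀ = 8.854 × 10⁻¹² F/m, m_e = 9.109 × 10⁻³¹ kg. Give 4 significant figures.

atomic unit of electric field: E_au = E_h/(e a₀) = m_e²e⁵/((4πε₀)³ℏ⁴) = 5.131 × 10¹¹ V/m.
6.63 × 10¹¹ / 5.131 × 10¹¹ = 1.292

1.292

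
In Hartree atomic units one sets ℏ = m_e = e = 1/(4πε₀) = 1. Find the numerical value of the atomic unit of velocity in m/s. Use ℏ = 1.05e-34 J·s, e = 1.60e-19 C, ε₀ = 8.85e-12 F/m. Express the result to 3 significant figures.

2.19e6 m/s

v_au = e²/(4πε₀ℏ)
  = 2.56e-38 / 1.17e-44
  = 2.19e6 m/s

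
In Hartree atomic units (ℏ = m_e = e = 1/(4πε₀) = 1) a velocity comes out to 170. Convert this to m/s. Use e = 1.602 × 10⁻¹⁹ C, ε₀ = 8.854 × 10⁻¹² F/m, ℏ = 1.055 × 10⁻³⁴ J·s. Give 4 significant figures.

3.717 × 10⁸ m/s

One atomic unit of velocity: v_au = e²/(4πε₀ℏ) = 2.186 × 10⁶ m/s.
170 × 2.186 × 10⁶ m/s = 3.717 × 10⁸ m/s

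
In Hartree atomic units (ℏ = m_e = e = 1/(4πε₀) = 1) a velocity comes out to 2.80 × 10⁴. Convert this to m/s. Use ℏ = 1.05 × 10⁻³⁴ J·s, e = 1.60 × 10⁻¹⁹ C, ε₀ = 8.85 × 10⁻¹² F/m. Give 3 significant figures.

One atomic unit of velocity: v_au = e²/(4πε₀ℏ) = 2.19 × 10⁶ m/s.
2.80 × 10⁴ × 2.19 × 10⁶ m/s = 6.14 × 10¹⁰ m/s

6.14 × 10¹⁰ m/s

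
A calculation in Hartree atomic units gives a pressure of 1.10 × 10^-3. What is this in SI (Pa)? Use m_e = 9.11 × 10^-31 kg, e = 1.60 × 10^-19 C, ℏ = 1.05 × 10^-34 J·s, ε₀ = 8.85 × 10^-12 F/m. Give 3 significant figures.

One atomic unit of pressure: P_au = E_h/a₀³ = m_e⁴e¹⁰/((4πε₀)⁵ℏ⁸) = 3.01 × 10^13 Pa.
1.10 × 10^-3 × 3.01 × 10^13 Pa = 3.31 × 10^10 Pa

3.31 × 10^10 Pa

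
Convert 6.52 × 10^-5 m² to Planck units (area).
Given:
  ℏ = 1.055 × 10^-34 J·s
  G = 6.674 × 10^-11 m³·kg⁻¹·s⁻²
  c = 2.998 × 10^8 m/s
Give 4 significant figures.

Planck area: A_P = ℏG/c³ = 2.613 × 10^-70 m².
6.52 × 10^-5 / 2.613 × 10^-70 = 2.495 × 10^65

2.495 × 10^65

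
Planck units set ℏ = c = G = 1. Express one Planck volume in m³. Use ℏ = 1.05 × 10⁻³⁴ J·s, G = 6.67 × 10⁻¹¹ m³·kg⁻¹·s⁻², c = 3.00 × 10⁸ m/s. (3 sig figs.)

From ℏ = c = G = 1 the volume scale is V_P = (ℏG/c³)^(3/2).
  = √(1.75 × 10⁻²⁰⁹)
  = 4.18 × 10⁻¹⁰⁵ m³

4.18 × 10⁻¹⁰⁵ m³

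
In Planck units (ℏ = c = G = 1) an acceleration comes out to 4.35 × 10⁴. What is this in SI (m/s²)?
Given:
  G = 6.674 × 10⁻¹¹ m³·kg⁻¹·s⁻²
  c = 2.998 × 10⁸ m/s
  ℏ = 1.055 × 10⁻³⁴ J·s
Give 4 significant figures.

2.419 × 10⁵⁶ m/s²

One Planck acceleration: a_P = √(c⁷/(ℏG)) = 5.560 × 10⁵¹ m/s².
4.35 × 10⁴ × 5.560 × 10⁵¹ m/s² = 2.419 × 10⁵⁶ m/s²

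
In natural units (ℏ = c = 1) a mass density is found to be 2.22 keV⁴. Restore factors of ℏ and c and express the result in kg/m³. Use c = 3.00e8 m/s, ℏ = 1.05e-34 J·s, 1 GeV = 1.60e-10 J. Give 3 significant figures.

5.17e-4 kg/m³

Mass density is [E]/(c²[L]³) = [E]⁴/(ℏ³c⁵).
1 GeV⁴ → 1/(ℏ³c⁵) × (1 GeV in J)⁴ = 2.33e20 kg/m³.
Convert the energy scale: 2.22 keV⁴ = 2.22e-24 GeV⁴.
Result: 2.22e-24 × 2.33e20 = 5.17e-4 kg/m³.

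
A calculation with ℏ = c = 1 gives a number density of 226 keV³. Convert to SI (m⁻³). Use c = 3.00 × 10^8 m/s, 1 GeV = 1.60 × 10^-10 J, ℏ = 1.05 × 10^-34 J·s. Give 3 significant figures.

Number density is [L]⁻³ = [E]³/(ℏc)³.
1 GeV³ → 1/(ℏc)³ × (1 GeV in J)³ = 1.31 × 10^47 m⁻³.
Convert the energy scale: 226 keV³ = 2.26 × 10^-16 GeV³.
Result: 2.26 × 10^-16 × 1.31 × 10^47 = 2.96 × 10^31 m⁻³.

2.96 × 10^31 m⁻³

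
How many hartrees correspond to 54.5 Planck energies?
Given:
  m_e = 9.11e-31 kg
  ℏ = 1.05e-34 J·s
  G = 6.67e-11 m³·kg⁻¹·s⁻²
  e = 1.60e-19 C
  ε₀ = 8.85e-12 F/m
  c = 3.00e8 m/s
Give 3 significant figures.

2.43e28

Planck energy: E_P = √(ℏc⁵/G) = 1.96e9 J
hartree: E_h = m_e e⁴/(4πε₀ℏ)² = 4.38e-18 J
54.5 × 1.96e9 / 4.38e-18 = 2.43e28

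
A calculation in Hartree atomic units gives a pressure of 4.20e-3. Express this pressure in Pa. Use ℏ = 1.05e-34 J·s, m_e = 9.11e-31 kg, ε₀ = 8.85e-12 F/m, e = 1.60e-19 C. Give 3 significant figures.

One atomic unit of pressure: P_au = E_h/a₀³ = m_e⁴e¹⁰/((4πε₀)⁵ℏ⁸) = 3.01e13 Pa.
4.20e-3 × 3.01e13 Pa = 1.27e11 Pa

1.27e11 Pa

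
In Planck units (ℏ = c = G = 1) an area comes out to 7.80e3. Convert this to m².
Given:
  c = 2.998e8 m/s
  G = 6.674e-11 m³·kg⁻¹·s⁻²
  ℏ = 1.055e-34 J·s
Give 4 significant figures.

2.038e-66 m²

One Planck area: A_P = ℏG/c³ = 2.613e-70 m².
7.80e3 × 2.613e-70 m² = 2.038e-66 m²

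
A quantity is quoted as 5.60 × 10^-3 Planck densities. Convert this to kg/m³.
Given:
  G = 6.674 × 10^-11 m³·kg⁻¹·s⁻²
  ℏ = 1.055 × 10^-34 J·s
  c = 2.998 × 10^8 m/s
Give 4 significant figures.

One Planck density: ρ_P = c⁵/(ℏG²) = 5.154 × 10^96 kg/m³.
5.60 × 10^-3 × 5.154 × 10^96 kg/m³ = 2.886 × 10^94 kg/m³

2.886 × 10^94 kg/m³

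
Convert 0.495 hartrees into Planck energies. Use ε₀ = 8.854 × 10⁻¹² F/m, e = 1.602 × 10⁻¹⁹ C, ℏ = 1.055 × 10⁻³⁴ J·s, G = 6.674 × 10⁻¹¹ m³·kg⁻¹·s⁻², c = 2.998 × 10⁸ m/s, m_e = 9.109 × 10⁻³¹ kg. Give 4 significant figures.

1.102 × 10⁻²⁷

hartree: E_h = m_e e⁴/(4πε₀ℏ)² = 4.354 × 10⁻¹⁸ J
Planck energy: E_P = √(ℏc⁵/G) = 1.957 × 10⁹ J
0.495 × 4.354 × 10⁻¹⁸ / 1.957 × 10⁹ = 1.102 × 10⁻²⁷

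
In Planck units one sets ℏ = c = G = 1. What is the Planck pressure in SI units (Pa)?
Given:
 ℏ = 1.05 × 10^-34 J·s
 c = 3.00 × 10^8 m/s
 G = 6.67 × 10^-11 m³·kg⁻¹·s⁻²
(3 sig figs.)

4.68 × 10^113 Pa

p_P = c⁷/(ℏG²)
  = 2.19 × 10^59 / 4.67 × 10^-55
  = 4.68 × 10^113 Pa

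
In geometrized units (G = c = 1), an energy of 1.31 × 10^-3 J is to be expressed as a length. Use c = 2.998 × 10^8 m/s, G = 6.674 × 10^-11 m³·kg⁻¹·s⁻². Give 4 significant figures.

Energy → length via G/c⁴.
1.31 × 10^-3 J × (G/c⁴) = 1.082 × 10^-47 m

1.082 × 10^-47 m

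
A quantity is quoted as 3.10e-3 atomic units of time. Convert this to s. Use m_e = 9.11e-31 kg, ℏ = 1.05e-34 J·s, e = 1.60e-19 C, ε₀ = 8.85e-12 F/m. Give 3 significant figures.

One atomic unit of time: τ_au = (4πε₀)²ℏ³/(m_e e⁴) = 2.40e-17 s.
3.10e-3 × 2.40e-17 s = 7.43e-20 s

7.43e-20 s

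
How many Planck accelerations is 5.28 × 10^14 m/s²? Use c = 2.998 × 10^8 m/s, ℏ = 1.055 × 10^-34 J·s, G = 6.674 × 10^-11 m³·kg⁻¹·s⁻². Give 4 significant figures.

9.496 × 10^-38

Planck acceleration: a_P = √(c⁷/(ℏG)) = 5.560 × 10^51 m/s².
5.28 × 10^14 / 5.560 × 10^51 = 9.496 × 10^-38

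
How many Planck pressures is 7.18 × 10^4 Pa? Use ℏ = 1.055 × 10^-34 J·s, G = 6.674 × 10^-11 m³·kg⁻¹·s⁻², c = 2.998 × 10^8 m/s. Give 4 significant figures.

Planck pressure: p_P = c⁷/(ℏG²) = 4.632 × 10^113 Pa.
7.18 × 10^4 / 4.632 × 10^113 = 1.550 × 10^-109

1.550 × 10^-109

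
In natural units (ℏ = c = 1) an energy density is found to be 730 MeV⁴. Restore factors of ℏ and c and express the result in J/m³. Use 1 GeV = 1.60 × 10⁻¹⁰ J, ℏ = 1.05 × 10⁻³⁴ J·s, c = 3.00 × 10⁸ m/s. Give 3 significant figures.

1.53 × 10²⁸ J/m³

[E]/[L]³ = [E]⁴/(ℏc)³; restore (ℏc)⁻³.
1 GeV⁴ → 1/(ℏc)³ × (1 GeV in J)⁴ = 2.10 × 10³⁷ J/m³.
Convert the energy scale: 730 MeV⁴ = 7.30 × 10⁻¹⁰ GeV⁴.
Result: 7.30 × 10⁻¹⁰ × 2.10 × 10³⁷ = 1.53 × 10²⁸ J/m³.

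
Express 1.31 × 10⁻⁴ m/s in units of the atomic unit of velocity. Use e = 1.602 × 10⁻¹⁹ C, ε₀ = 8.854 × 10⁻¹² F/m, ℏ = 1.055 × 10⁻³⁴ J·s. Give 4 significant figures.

atomic unit of velocity: v_au = e²/(4πε₀ℏ) = 2.186 × 10⁶ m/s.
1.31 × 10⁻⁴ / 2.186 × 10⁶ = 5.992 × 10⁻¹¹

5.992 × 10⁻¹¹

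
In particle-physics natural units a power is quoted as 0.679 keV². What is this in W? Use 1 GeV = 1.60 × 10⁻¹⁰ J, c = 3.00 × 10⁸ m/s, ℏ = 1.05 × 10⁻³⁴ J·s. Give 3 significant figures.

Power is [E]/[T] = [E]²/ℏ.
1 GeV² → 1/ℏ × (1 GeV in J)² = 2.44 × 10¹⁴ W.
Convert the energy scale: 0.679 keV² = 6.79 × 10⁻¹³ GeV².
Result: 6.79 × 10⁻¹³ × 2.44 × 10¹⁴ = 166 W.

166 W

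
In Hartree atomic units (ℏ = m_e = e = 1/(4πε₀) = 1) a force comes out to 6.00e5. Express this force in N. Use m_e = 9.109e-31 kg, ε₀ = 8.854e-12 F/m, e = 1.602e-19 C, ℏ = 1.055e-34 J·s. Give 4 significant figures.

One atomic unit of force: F_au = E_h/a₀ = m_e²e⁶/((4πε₀)³ℏ⁴) = 8.220e-8 N.
6.00e5 × 8.220e-8 N = 0.04932 N

0.04932 N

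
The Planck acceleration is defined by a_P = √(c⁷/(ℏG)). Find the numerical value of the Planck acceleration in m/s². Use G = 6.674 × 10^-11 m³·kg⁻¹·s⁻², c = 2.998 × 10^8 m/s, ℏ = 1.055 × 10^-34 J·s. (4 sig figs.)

5.560 × 10^51 m/s²

a_P = √(c⁷/(ℏG))
  = √(3.092 × 10^103)
  = 5.560 × 10^51 m/s²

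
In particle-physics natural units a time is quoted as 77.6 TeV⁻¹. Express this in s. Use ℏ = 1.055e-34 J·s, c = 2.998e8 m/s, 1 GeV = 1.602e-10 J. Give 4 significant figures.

5.110e-26 s

A time is [E]⁻¹ in ℏ=c=1; restore one factor of ℏ.
1 GeV⁻¹ → ℏ × (1 GeV in J)⁻¹ = 6.586e-25 s.
Convert the energy scale: 77.6 TeV⁻¹ = 0.0776 GeV⁻¹.
Result: 0.0776 × 6.586e-25 = 5.110e-26 s.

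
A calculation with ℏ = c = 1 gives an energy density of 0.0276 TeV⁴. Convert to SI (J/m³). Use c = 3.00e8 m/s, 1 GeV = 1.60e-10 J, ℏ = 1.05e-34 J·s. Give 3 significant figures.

5.79e47 J/m³

[E]/[L]³ = [E]⁴/(ℏc)³; restore (ℏc)⁻³.
1 GeV⁴ → 1/(ℏc)³ × (1 GeV in J)⁴ = 2.10e37 J/m³.
Convert the energy scale: 0.0276 TeV⁴ = 2.76e10 GeV⁴.
Result: 2.76e10 × 2.10e37 = 5.79e47 J/m³.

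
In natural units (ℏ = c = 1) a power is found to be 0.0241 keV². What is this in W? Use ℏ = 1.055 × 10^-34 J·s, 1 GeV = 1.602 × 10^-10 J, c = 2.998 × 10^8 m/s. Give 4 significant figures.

Power is [E]/[T] = [E]²/ℏ.
1 GeV² → 1/ℏ × (1 GeV in J)² = 2.433 × 10^14 W.
Convert the energy scale: 0.0241 keV² = 2.41 × 10^-14 GeV².
Result: 2.41 × 10^-14 × 2.433 × 10^14 = 5.863 W.

5.863 W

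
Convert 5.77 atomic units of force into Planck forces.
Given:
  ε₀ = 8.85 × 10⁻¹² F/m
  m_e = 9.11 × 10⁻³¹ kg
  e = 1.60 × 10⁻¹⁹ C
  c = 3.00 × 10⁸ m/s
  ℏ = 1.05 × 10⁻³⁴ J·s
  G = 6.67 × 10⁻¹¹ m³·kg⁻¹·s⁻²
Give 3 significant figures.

3.96 × 10⁻⁵¹

atomic unit of force: F_au = E_h/a₀ = m_e²e⁶/((4πε₀)³ℏ⁴) = 8.33 × 10⁻⁸ N
Planck force: F_P = c⁴/G = 1.21 × 10⁴⁴ N
5.77 × 8.33 × 10⁻⁸ / 1.21 × 10⁴⁴ = 3.96 × 10⁻⁵¹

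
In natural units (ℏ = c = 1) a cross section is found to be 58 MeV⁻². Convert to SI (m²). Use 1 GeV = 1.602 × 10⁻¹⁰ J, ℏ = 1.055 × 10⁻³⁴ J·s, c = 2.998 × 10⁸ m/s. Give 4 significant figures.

Area is [L]² = [E]⁻²·(ℏc)²; restore (ℏc)².
1 GeV⁻² → (ℏc)² × (1 GeV in J)⁻² = 3.898 × 10⁻³² m².
Convert the energy scale: 58 MeV⁻² = 5.80 × 10⁷ GeV⁻².
Result: 5.80 × 10⁷ × 3.898 × 10⁻³² = 2.261 × 10⁻²⁴ m².

2.261 × 10⁻²⁴ m²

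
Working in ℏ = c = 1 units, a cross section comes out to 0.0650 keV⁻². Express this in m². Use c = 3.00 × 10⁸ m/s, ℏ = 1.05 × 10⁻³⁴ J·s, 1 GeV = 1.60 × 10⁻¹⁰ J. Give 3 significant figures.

Area is [L]² = [E]⁻²·(ℏc)²; restore (ℏc)².
1 GeV⁻² → (ℏc)² × (1 GeV in J)⁻² = 3.88 × 10⁻³² m².
Convert the energy scale: 0.0650 keV⁻² = 6.50 × 10¹⁰ GeV⁻².
Result: 6.50 × 10¹⁰ × 3.88 × 10⁻³² = 2.52 × 10⁻²¹ m².

2.52 × 10⁻²¹ m²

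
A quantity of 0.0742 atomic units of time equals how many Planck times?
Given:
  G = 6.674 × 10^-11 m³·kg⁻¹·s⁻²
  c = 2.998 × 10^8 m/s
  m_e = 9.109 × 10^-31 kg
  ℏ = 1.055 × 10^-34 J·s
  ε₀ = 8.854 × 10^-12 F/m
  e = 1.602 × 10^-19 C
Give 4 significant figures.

atomic unit of time: τ_au = (4πε₀)²ℏ³/(m_e e⁴) = 2.423 × 10^-17 s
Planck time: t_P = √(ℏG/c⁵) = 5.392 × 10^-44 s
0.0742 × 2.423 × 10^-17 / 5.392 × 10^-44 = 3.334 × 10^25

3.334 × 10^25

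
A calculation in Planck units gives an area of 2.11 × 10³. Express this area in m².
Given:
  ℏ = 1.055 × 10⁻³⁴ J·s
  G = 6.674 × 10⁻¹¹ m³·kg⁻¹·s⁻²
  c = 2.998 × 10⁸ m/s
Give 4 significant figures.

One Planck area: A_P = ℏG/c³ = 2.613 × 10⁻⁷⁰ m².
2.11 × 10³ × 2.613 × 10⁻⁷⁰ m² = 5.513 × 10⁻⁶⁷ m²

5.513 × 10⁻⁶⁷ m²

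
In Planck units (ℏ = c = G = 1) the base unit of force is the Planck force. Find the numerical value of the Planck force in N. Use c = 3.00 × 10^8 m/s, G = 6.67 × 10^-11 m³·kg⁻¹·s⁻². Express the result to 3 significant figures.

F_P = c⁴/G
  = 8.10 × 10^33 / 6.67 × 10^-11
  = 1.21 × 10^44 N

1.21 × 10^44 N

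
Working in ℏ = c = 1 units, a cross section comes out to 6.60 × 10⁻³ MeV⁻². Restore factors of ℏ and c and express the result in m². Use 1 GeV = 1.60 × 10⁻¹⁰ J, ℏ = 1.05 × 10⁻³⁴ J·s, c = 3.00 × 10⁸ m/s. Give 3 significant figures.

2.56 × 10⁻²⁸ m²

Area is [L]² = [E]⁻²·(ℏc)²; restore (ℏc)².
1 GeV⁻² → (ℏc)² × (1 GeV in J)⁻² = 3.88 × 10⁻³² m².
Convert the energy scale: 6.60 × 10⁻³ MeV⁻² = 6.60 × 10³ GeV⁻².
Result: 6.60 × 10³ × 3.88 × 10⁻³² = 2.56 × 10⁻²⁸ m².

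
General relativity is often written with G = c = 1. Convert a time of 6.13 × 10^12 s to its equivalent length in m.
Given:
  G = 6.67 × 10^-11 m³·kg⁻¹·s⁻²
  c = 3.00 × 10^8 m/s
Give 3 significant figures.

Time → length via c.
6.13 × 10^12 s × (c) = 1.84 × 10^21 m

1.84 × 10^21 m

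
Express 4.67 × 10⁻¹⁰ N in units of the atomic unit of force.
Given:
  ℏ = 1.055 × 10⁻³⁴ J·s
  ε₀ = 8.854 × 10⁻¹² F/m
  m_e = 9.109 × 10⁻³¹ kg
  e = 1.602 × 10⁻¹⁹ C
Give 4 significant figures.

5.681 × 10⁻³

atomic unit of force: F_au = E_h/a₀ = m_e²e⁶/((4πε₀)³ℏ⁴) = 8.220 × 10⁻⁸ N.
4.67 × 10⁻¹⁰ / 8.220 × 10⁻⁸ = 5.681 × 10⁻³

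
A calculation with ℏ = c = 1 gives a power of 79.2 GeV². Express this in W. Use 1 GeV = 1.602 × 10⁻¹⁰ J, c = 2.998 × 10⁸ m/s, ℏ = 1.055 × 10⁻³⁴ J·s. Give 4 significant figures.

1.927 × 10¹⁶ W

Power is [E]/[T] = [E]²/ℏ.
1 GeV² → 1/ℏ × (1 GeV in J)² = 2.433 × 10¹⁴ W.
Result: 79.2 × 2.433 × 10¹⁴ = 1.927 × 10¹⁶ W.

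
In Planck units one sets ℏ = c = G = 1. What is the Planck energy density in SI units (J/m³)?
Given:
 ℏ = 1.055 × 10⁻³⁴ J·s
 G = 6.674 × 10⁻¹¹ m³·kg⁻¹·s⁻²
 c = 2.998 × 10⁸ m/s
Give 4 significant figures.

u_P = c⁷/(ℏG²)
  = 2.177 × 10⁵⁹ / 4.699 × 10⁻⁵⁵
  = 4.632 × 10¹¹³ J/m³

4.632 × 10¹¹³ J/m³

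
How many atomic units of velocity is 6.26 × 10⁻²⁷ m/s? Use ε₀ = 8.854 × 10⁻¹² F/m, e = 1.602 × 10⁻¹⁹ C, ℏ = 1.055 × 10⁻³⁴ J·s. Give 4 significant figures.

2.863 × 10⁻³³

atomic unit of velocity: v_au = e²/(4πε₀ℏ) = 2.186 × 10⁶ m/s.
6.26 × 10⁻²⁷ / 2.186 × 10⁶ = 2.863 × 10⁻³³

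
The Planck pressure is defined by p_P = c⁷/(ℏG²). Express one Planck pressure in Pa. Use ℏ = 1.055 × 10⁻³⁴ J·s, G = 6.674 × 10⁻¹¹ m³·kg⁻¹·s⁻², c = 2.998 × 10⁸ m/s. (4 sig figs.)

p_P = c⁷/(ℏG²)
  = 2.177 × 10⁵⁹ / 4.699 × 10⁻⁵⁵
  = 4.632 × 10¹¹³ Pa

4.632 × 10¹¹³ Pa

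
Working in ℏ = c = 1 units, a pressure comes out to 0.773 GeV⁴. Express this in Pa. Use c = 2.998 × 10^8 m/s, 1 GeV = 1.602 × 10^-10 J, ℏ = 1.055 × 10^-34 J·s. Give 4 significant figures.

1.609 × 10^37 Pa

Pressure is [E]/[L]³ = [E]⁴/(ℏc)³.
1 GeV⁴ → 1/(ℏc)³ × (1 GeV in J)⁴ = 2.082 × 10^37 Pa.
Result: 0.773 × 2.082 × 10^37 = 1.609 × 10^37 Pa.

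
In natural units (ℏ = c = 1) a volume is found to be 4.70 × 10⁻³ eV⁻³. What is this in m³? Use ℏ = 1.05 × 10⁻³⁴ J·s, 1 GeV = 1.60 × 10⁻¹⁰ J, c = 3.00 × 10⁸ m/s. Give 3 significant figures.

3.59 × 10⁻²³ m³

Volume is [L]³ = [E]⁻³·(ℏc)³.
1 GeV⁻³ → (ℏc)³ × (1 GeV in J)⁻³ = 7.63 × 10⁻⁴⁸ m³.
Convert the energy scale: 4.70 × 10⁻³ eV⁻³ = 4.70 × 10²⁴ GeV⁻³.
Result: 4.70 × 10²⁴ × 7.63 × 10⁻⁴⁸ = 3.59 × 10⁻²³ m³.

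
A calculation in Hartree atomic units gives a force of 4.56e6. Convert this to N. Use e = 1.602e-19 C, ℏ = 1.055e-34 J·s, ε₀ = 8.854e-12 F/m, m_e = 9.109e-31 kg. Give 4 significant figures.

One atomic unit of force: F_au = E_h/a₀ = m_e²e⁶/((4πε₀)³ℏ⁴) = 8.220e-8 N.
4.56e6 × 8.220e-8 N = 0.3748 N

0.3748 N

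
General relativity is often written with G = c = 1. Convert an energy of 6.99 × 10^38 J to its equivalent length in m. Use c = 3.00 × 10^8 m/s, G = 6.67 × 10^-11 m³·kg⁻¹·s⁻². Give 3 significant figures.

Energy → length via G/c⁴.
6.99 × 10^38 J × (G/c⁴) = 5.76 × 10^-6 m

5.76 × 10^-6 m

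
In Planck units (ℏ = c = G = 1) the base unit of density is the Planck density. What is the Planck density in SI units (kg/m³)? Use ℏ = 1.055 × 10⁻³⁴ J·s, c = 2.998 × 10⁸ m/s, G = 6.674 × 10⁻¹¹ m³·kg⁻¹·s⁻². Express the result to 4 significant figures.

ρ_P = c⁵/(ℏG²)
  = 2.422 × 10⁴² / 4.699 × 10⁻⁵⁵
  = 5.154 × 10⁹⁶ kg/m³

5.154 × 10⁹⁶ kg/m³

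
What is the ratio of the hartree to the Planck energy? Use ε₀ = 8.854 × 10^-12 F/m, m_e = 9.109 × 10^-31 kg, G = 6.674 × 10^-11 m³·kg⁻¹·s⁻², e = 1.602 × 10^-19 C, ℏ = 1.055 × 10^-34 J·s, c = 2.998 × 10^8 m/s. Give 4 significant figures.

2.225 × 10^-27

hartree: E_h = m_e e⁴/(4πε₀ℏ)² = 4.354 × 10^-18 J
Planck energy: E_P = √(ℏc⁵/G) = 1.957 × 10^9 J
ratio = 4.354 × 10^-18 / 1.957 × 10^9 = 2.225 × 10^-27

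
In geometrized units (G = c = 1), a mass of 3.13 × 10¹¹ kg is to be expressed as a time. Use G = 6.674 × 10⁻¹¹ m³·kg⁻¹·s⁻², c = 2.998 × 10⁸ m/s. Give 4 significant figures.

7.752 × 10⁻²⁵ s

Mass → time via G/c³.
3.13 × 10¹¹ kg × (G/c³) = 7.752 × 10⁻²⁵ s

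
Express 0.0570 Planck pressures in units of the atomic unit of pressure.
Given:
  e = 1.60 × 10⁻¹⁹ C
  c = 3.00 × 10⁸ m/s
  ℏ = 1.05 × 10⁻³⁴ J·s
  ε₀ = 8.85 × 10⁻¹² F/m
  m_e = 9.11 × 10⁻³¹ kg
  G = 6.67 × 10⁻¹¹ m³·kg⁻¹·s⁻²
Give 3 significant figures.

8.86 × 10⁹⁸

Planck pressure: p_P = c⁷/(ℏG²) = 4.68 × 10¹¹³ Pa
atomic unit of pressure: P_au = E_h/a₀³ = m_e⁴e¹⁰/((4πε₀)⁵ℏ⁸) = 3.01 × 10¹³ Pa
0.0570 × 4.68 × 10¹¹³ / 3.01 × 10¹³ = 8.86 × 10⁹⁸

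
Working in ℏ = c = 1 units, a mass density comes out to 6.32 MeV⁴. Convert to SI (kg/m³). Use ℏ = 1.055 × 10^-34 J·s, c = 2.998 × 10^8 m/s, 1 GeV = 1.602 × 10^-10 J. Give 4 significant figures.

1.464 × 10^9 kg/m³

Mass density is [E]/(c²[L]³) = [E]⁴/(ℏ³c⁵).
1 GeV⁴ → 1/(ℏ³c⁵) × (1 GeV in J)⁴ = 2.316 × 10^20 kg/m³.
Convert the energy scale: 6.32 MeV⁴ = 6.32 × 10^-12 GeV⁴.
Result: 6.32 × 10^-12 × 2.316 × 10^20 = 1.464 × 10^9 kg/m³.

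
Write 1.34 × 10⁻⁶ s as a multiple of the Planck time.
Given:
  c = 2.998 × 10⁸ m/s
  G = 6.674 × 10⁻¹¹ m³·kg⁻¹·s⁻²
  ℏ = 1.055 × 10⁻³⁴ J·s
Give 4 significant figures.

Planck time: t_P = √(ℏG/c⁵) = 5.392 × 10⁻⁴⁴ s.
1.34 × 10⁻⁶ / 5.392 × 10⁻⁴⁴ = 2.485 × 10³⁷

2.485 × 10³⁷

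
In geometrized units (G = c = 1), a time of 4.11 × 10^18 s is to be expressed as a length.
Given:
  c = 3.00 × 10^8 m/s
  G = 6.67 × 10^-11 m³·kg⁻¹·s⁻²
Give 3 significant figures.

1.23 × 10^27 m

Time → length via c.
4.11 × 10^18 s × (c) = 1.23 × 10^27 m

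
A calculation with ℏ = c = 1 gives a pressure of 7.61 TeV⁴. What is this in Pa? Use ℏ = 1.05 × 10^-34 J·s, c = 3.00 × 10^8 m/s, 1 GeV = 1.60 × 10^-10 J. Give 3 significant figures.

Pressure is [E]/[L]³ = [E]⁴/(ℏc)³.
1 GeV⁴ → 1/(ℏc)³ × (1 GeV in J)⁴ = 2.10 × 10^37 Pa.
Convert the energy scale: 7.61 TeV⁴ = 7.61 × 10^12 GeV⁴.
Result: 7.61 × 10^12 × 2.10 × 10^37 = 1.60 × 10^50 Pa.

1.60 × 10^50 Pa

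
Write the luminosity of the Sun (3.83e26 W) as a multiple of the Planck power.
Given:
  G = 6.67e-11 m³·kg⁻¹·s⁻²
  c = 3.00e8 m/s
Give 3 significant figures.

Planck power: P_P = c⁵/G = 3.64e52 W.
3.83e26 / 3.64e52 = 1.05e-26

1.05e-26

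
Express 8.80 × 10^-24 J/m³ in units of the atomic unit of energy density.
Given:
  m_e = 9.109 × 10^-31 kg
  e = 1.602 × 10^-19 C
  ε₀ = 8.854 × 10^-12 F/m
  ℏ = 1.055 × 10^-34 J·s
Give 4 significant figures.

atomic unit of energy density: u_au = E_h/a₀³ = m_e⁴e¹⁰/((4πε₀)⁵ℏ⁸) = 2.929 × 10^13 J/m³.
8.80 × 10^-24 / 2.929 × 10^13 = 3.004 × 10^-37

3.004 × 10^-37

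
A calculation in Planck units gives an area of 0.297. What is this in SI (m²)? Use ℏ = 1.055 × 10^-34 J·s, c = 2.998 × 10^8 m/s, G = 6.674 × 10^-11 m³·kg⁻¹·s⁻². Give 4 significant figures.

7.761 × 10^-71 m²

One Planck area: A_P = ℏG/c³ = 2.613 × 10^-70 m².
0.297 × 2.613 × 10^-70 m² = 7.761 × 10^-71 m²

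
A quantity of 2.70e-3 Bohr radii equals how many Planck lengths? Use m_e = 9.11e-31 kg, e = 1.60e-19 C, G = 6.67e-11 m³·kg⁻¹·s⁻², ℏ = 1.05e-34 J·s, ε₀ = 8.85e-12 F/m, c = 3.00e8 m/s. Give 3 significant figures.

Bohr radius: a₀ = 4πε₀ℏ²/(m_e e²) = 5.26e-11 m
Planck length: ℓ_P = √(ℏG/c³) = 1.61e-35 m
2.70e-3 × 5.26e-11 / 1.61e-35 = 8.81e21

8.81e21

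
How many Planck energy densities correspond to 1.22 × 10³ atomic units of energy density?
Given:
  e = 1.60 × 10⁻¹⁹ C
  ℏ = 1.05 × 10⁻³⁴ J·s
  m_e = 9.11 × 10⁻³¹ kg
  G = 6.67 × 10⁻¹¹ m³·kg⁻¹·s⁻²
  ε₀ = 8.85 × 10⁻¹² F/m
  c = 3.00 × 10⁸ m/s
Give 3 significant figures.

atomic unit of energy density: u_au = E_h/a₀³ = m_e⁴e¹⁰/((4πε₀)⁵ℏ⁸) = 3.01 × 10¹³ J/m³
Planck energy density: u_P = c⁷/(ℏG²) = 4.68 × 10¹¹³ J/m³
1.22 × 10³ × 3.01 × 10¹³ / 4.68 × 10¹¹³ = 7.85 × 10⁻⁹⁸

7.85 × 10⁻⁹⁸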